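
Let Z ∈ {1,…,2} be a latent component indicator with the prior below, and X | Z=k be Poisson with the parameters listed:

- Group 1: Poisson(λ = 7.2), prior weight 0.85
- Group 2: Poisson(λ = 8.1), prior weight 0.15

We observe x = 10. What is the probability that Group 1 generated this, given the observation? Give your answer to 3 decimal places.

0.811

By Bayes' theorem, P(k | x) = P(Z=k) f_k(x) / Σ_j P(Z=j) f_j(x).
Evaluate each component's likelihood at the observed value:
  f_1 = e^(−7.2)·7.2^10/10! = 0.0770268
  f_2 = e^(−8.1)·8.1^10/10! = 0.101696
Weight by the priors:
  P(Z=1)·f_1 = 0.85 × 0.0770268 = 0.0654728
  P(Z=2)·f_2 = 0.15 × 0.101696 = 0.0152543
Denominator: 0.0654728 + 0.0152543 = 0.0807271
Responsibility of Group 1: 0.0654728 / 0.0807271 ≈ 0.811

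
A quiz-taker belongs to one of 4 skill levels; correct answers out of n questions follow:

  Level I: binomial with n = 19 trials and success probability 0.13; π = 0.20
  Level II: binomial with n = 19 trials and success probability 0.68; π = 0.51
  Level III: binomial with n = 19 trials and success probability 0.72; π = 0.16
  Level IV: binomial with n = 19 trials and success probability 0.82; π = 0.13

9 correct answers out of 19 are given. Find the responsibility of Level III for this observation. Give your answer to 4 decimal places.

Apply Bayes' rule: the posterior for each component is proportional to its prior times its likelihood at x.
Component likelihoods at x = 9 correct answers out of 19:
  f_I = 0.000243361
  f_II = 0.0323332
  f_III = 0.0142279
  f_IV = 0.000552864
Weight by the priors:
  π_I·f_I = 0.20 × 0.000243361 = 4.86722e-05
  π_II·f_II = 0.51 × 0.0323332 = 0.0164899
  π_III·f_III = 0.16 × 0.0142279 = 0.00227647
  π_IV·f_IV = 0.13 × 0.000552864 = 7.18723e-05
Sum: 4.86722e-05 + 0.0164899 + 0.00227647 + 7.18723e-05 = 0.0188869
Responsibility of Level III: 0.00227647 / 0.0188869 ≈ 0.1205

0.1205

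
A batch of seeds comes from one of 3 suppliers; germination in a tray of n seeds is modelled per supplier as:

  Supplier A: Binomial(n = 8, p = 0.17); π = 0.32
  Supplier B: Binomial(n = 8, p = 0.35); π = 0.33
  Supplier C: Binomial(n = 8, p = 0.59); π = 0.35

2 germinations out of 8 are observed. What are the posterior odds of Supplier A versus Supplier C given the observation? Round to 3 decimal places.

5.224

Posterior odds = (w_i f_i(x)) / (w_j f_j(x)); the normalising sum cancels.
Binomial probabilities:
  p_A = C(8,2)·0.17^2·0.83^6 = 28·0.0289·0.32694 = 0.26456
  p_B = C(8,2)·0.35^2·0.65^6 = 28·0.1225·0.0754189 = 0.258687
  p_C = C(8,2)·0.59^2·0.41^6 = 28·0.3481·0.0047501 = 0.0462983
0.0846592 / 0.0162044 ≈ 5.224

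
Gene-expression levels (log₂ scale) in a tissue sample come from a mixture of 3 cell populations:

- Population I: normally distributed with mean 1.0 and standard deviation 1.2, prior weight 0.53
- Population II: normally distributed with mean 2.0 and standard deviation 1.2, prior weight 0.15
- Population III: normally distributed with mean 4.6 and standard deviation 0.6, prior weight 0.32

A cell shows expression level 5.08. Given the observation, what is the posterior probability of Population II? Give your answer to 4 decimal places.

0.0118

By Bayes' theorem, P(k | x) = w_k f_k(x) / Σ_j w_j f_j(x).
Normal densities:
  p_I = 0.00102685
  p_II = 0.012337
  p_III = 0.482819
Weight by the priors:
  w_I·p_I = 0.53 × 0.00102685 = 0.00054423
  w_II·p_II = 0.15 × 0.012337 = 0.00185056
  w_III·p_III = 0.32 × 0.482819 = 0.154502
Evidence: 0.00054423 + 0.00185056 + 0.154502 = 0.156897
P(Population II | data) = 0.00185056 / 0.156897 ≈ 0.0118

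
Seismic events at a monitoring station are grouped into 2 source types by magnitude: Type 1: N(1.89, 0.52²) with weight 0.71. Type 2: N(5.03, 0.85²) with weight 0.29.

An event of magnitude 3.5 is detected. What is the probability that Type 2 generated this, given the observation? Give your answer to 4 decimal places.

The responsibility of component k is P(Z=k) f_k(x) divided by Σ_j P(Z=j) f_j(x).
Evaluate each component's likelihood at the observed value:
  L_1 = (1/(0.52·√(2π)))·exp(−(3.5−1.89)²/(2·0.52²)) = 0.767197·exp(-4.79308) = 0.00635765
  L_2 = (1/(0.85·√(2π)))·exp(−(3.5−5.03)²/(2·0.85²)) = 0.469344·exp(-1.62000) = 0.0928825
Prior × likelihood for each component:
  P(Z=1)·L_1 = 0.71 × 0.00635765 = 0.00451393
  P(Z=2)·L_2 = 0.29 × 0.0928825 = 0.0269359
Sum: 0.00451393 + 0.0269359 = 0.0314499
Responsibility of Type 2: 0.0269359 / 0.0314499 ≈ 0.8565

0.8565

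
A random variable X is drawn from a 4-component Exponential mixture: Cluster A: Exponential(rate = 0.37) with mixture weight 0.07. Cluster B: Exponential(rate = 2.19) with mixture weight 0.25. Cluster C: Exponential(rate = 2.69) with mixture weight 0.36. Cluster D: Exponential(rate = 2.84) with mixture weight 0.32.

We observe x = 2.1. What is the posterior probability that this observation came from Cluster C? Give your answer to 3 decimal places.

Apply Bayes' rule: the posterior for each component is proportional to its prior times its likelihood at x.
Exponential densities:
  p_A = 0.37·e^(−0.37·2.1) = 0.37·e^(−0.7770) = 0.17012
  p_B = 2.19·e^(−2.19·2.1) = 2.19·e^(−4.5990) = 0.0220355
  p_C = 2.69·e^(−2.69·2.1) = 2.69·e^(−5.6490) = 0.00947159
  p_D = 2.84·e^(−2.84·2.1) = 2.84·e^(−5.9640) = 0.0072977
Prior × likelihood for each component:
  π_A·p_A = 0.07 × 0.17012 = 0.0119084
  π_B·p_B = 0.25 × 0.0220355 = 0.00550889
  π_C·p_C = 0.36 × 0.00947159 = 0.00340977
  π_D·p_D = 0.32 × 0.0072977 = 0.00233526
Normaliser: 0.0119084 + 0.00550889 + 0.00340977 + 0.00233526 = 0.0231623
Responsibility of Cluster C: 0.00340977 / 0.0231623 ≈ 0.147

0.147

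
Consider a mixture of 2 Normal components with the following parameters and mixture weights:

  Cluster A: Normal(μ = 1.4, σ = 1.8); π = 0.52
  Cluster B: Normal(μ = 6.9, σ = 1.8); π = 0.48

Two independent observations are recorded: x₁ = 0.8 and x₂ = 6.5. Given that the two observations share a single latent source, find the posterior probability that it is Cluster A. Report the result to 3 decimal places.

0.855

P(component k | x) = w_k·f_k(x) / marginal(x), where marginal(x) = Σ_j w_j·f_j(x).
Since both observations come from the same component, the likelihood for component k is f_k(x₁)·f_k(x₂).
  f_A = [(1/(1.8·√(2π)))·exp(−(0.8−1.4)²/(2·1.8²)) = 0.221635·exp(-0.05556) = 0.209657] × [0.00400339] = 0.00083934
  f_B = [(1/(1.8·√(2π)))·exp(−(0.8−6.9)²/(2·1.8²)) = 0.221635·exp(-5.74228) = 0.000710878] × [0.216229] = 0.000153713
Unnormalised posteriors:
  w_A·f_A = 0.52 × 0.00083934 = 0.000436457
  w_B·f_B = 0.48 × 0.000153713 = 7.37821e-05
Marginal: 0.000436457 + 7.37821e-05 = 0.000510239
So the posterior for Cluster A is 0.000436457 / 0.000510239 ≈ 0.855.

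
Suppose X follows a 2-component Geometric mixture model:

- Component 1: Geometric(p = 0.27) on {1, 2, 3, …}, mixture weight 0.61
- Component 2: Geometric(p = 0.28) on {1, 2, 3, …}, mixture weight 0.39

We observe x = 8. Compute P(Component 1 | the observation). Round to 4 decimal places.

0.6242

The responsibility of component k is P(Z=k) f_k(x) divided by Σ_j P(Z=j) f_j(x).
Geometric probabilities:
  p_1 = 0.27·(1−0.27)^7 = 0.27·0.110474 = 0.029828
  p_2 = 0.28·(1−0.28)^7 = 0.28·0.100306 = 0.0280857
Unnormalised posteriors:
  P(Z=1)·p_1 = 0.61 × 0.029828 = 0.0181951
  P(Z=2)·p_2 = 0.39 × 0.0280857 = 0.0109534
Denominator: 0.0181951 + 0.0109534 = 0.0291485
Responsibility of Component 1: 0.0181951 / 0.0291485 ≈ 0.6242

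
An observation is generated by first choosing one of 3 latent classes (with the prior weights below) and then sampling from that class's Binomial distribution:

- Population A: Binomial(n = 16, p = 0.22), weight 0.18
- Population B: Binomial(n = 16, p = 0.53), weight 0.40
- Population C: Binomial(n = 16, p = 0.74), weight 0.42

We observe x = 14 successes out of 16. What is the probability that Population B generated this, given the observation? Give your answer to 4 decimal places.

0.0283

Posterior ∝ prior × likelihood, so P(k | x) ∝ w_k f_k(x); normalise over all components.
Evaluate each component's likelihood at the observed value:
  p_A = 4.54243e-08
  p_B = 0.00365796
  p_C = 0.119777
Multiply by the mixture weights:
  w_A·p_A = 0.18 × 4.54243e-08 = 8.17637e-09
  w_B·p_B = 0.40 × 0.00365796 = 0.00146318
  w_C·p_C = 0.42 × 0.119777 = 0.0503062
Normaliser: 8.17637e-09 + 0.00146318 + 0.0503062 = 0.0517694
P(Population B | the observation) ≈ 0.0283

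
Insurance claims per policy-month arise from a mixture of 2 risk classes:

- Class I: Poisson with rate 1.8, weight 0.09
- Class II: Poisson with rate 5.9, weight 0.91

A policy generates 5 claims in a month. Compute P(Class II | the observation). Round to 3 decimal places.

0.984

Apply Bayes' rule: the posterior for each component is proportional to its prior times its likelihood at x.
Evaluate each component's likelihood at the observed value:
  L_I = e^(−1.8)·1.8^5/5! = 0.0260286
  L_II = e^(−5.9)·5.9^5/5! = 0.163208
Prior × likelihood for each component:
  π_I·L_I = 0.09 × 0.0260286 = 0.00234258
  π_II·L_II = 0.91 × 0.163208 = 0.148519
Normaliser: 0.00234258 + 0.148519 = 0.150862
P(Class II | data) = 0.148519 / 0.150862 ≈ 0.984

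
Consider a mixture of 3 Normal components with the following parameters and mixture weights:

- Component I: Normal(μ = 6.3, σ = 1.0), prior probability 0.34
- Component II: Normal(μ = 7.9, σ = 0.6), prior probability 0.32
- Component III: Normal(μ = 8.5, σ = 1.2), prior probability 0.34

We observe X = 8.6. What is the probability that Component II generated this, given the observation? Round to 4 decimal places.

0.4684

The responsibility of component k is π_k f_k(x) divided by Σ_j π_j f_j(x).
Component likelihoods at x = 8.6:
  p_I = (1/(1.0·√(2π)))·exp(−(8.6−6.3)²/(2·1.0²)) = 0.398942·exp(-2.64500) = 0.028327
  p_II = (1/(0.6·√(2π)))·exp(−(8.6−7.9)²/(2·0.6²)) = 0.664904·exp(-0.68056) = 0.336664
  p_III = (1/(1.2·√(2π)))·exp(−(8.6−8.5)²/(2·1.2²)) = 0.332452·exp(-0.00347) = 0.3313
Prior × likelihood for each component:
  π_I·p_I = 0.34 × 0.028327 = 0.00963119
  π_II·p_II = 0.32 × 0.336664 = 0.107733
  π_III·p_III = 0.34 × 0.3313 = 0.112642
Normaliser: 0.00963119 + 0.107733 + 0.112642 = 0.230006
So the posterior for Component II is 0.107733 / 0.230006 ≈ 0.4684.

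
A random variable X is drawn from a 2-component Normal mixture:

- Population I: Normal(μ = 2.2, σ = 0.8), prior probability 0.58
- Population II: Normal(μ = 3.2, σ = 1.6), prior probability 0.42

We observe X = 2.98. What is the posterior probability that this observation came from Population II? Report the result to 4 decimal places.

Apply Bayes' rule: the posterior for each component is proportional to its prior times its likelihood at x.
Normal densities:
  L_I = (1/(0.8·√(2π)))·exp(−(2.98−2.2)²/(2·0.8²)) = 0.498678·exp(-0.47531) = 0.310023
  L_II = (1/(1.6·√(2π)))·exp(−(2.98−3.2)²/(2·1.6²)) = 0.249339·exp(-0.00945) = 0.246993
Unnormalised posteriors:
  π_I·L_I = 0.58 × 0.310023 = 0.179814
  π_II·L_II = 0.42 × 0.246993 = 0.103737
Normaliser: 0.179814 + 0.103737 = 0.283551
So the posterior for Population II is 0.103737 / 0.283551 ≈ 0.3659.

0.3659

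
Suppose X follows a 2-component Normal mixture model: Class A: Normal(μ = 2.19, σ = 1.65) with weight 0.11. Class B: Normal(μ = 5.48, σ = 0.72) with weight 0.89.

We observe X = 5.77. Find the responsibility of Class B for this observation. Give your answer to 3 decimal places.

0.994

By Bayes' theorem, P(k | x) = π_k f_k(x) / Σ_j π_j f_j(x).
Evaluate each component's likelihood at the observed value:
  f_A = 0.0229714
  f_B = 0.510916
Prior × likelihood for each component:
  π_A·f_A = 0.11 × 0.0229714 = 0.00252685
  π_B·f_B = 0.89 × 0.510916 = 0.454716
Denominator: 0.00252685 + 0.454716 = 0.457242
Responsibility of Class B: 0.454716 / 0.457242 ≈ 0.994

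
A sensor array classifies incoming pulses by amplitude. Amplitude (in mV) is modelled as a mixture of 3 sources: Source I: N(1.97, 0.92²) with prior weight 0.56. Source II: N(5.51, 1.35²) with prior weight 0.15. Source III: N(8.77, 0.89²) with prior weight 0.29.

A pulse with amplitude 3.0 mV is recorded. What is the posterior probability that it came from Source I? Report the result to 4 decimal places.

0.9428

The responsibility of component k is P(Z=k) f_k(x) divided by Σ_j P(Z=j) f_j(x).
Normal densities:
  p_I = 0.23171
  p_II = 0.0524725
  p_III = 3.3463e-10
Prior × likelihood for each component:
  P(Z=I)·p_I = 0.56 × 0.23171 = 0.129757
  P(Z=II)·p_II = 0.15 × 0.0524725 = 0.00787088
  P(Z=III)·p_III = 0.29 × 3.3463e-10 = 9.70427e-11
Denominator: 0.129757 + 0.00787088 + 9.70427e-11 = 0.137628
Responsibility of Source I: 0.129757 / 0.137628 ≈ 0.9428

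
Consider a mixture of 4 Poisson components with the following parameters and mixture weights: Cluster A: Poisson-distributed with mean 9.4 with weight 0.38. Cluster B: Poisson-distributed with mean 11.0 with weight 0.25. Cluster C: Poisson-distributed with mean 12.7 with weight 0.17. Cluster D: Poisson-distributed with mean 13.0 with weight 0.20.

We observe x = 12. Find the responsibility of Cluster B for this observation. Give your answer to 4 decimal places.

The responsibility of component k is π_k f_k(x) divided by Σ_j π_j f_j(x).
Poisson probabilities:
  f_A = 0.0821919
  f_B = 0.10943
  f_C = 0.112142
  f_D = 0.10994
Unnormalised posteriors:
  π_A·f_A = 0.38 × 0.0821919 = 0.0312329
  π_B·f_B = 0.25 × 0.10943 = 0.0273575
  π_C·f_C = 0.17 × 0.112142 = 0.0190641
  π_D·f_D = 0.20 × 0.10994 = 0.021988
Marginal: 0.0312329 + 0.0273575 + 0.0190641 + 0.021988 = 0.0996425
P(Cluster B | 12) ≈ 0.2746

0.2746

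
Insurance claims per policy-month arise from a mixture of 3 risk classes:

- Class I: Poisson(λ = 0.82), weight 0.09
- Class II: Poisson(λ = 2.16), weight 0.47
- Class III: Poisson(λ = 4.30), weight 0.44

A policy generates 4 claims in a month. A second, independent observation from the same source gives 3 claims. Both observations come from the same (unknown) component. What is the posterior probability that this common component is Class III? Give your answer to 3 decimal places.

By Bayes' theorem, P(k | x) = π_k f_k(x) / Σ_j π_j f_j(x).
Since both observations come from the same component, the likelihood for component k is f_k(x₁)·f_k(x₂).
  p_I = [0.00829703] × [0.0404733] = 0.000335808
  p_II = [0.104599] × [0.193702] = 0.020261
  p_III = [0.193284] × [0.179799] = 0.0347523
Unnormalised posteriors:
  π_I·p_I = 0.09 × 0.000335808 = 3.02228e-05
  π_II·p_II = 0.47 × 0.020261 = 0.00952269
  π_III·p_III = 0.44 × 0.0347523 = 0.015291
Sum: 3.02228e-05 + 0.00952269 + 0.015291 = 0.0248439
P(Class III | x₁,x₂) = 0.015291 / 0.0248439 ≈ 0.615

0.615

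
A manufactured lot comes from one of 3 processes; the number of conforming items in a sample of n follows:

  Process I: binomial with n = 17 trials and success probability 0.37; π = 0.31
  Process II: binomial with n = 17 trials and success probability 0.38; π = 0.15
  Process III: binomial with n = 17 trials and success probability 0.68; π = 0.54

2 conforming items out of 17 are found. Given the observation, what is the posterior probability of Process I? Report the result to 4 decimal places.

0.7134

By Bayes' theorem, P(k | x) = w_k f_k(x) / Σ_j w_j f_j(x).
Component likelihoods at x = 2 conforming items out of 17:
  f_I = C(17,2)·0.37^2·0.63^15 = 136·0.1369·0.000977481 = 0.0181991
  f_II = C(17,2)·0.38^2·0.62^15 = 136·0.1444·0.00076891 = 0.0151002
  f_III = C(17,2)·0.68^2·0.32^15 = 136·0.4624·3.77789e-08 = 2.37578e-06
Prior × likelihood for each component:
  w_I·f_I = 0.31 × 0.0181991 = 0.00564173
  w_II·f_II = 0.15 × 0.0151002 = 0.00226502
  w_III·f_III = 0.54 × 2.37578e-06 = 1.28292e-06
Denominator: 0.00564173 + 0.00226502 + 1.28292e-06 = 0.00790804
Responsibility of Process I: 0.00564173 / 0.00790804 ≈ 0.7134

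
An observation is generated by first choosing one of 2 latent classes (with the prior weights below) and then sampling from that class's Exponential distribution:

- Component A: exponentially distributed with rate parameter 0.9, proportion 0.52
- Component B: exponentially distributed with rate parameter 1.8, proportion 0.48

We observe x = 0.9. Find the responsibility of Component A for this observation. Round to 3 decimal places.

0.549

Posterior ∝ prior × likelihood, so P(k | x) ∝ w_k f_k(x); normalise over all components.
Evaluate each component's likelihood at the observed value:
  L_A = 0.9·e^(−0.9·0.9) = 0.9·e^(−0.8100) = 0.400372
  L_B = 1.8·e^(−1.8·0.9) = 1.8·e^(−1.6200) = 0.356218
Prior × likelihood for each component:
  w_A·L_A = 0.52 × 0.400372 = 0.208194
  w_B·L_B = 0.48 × 0.356218 = 0.170984
Evidence: 0.208194 + 0.170984 = 0.379178
Responsibility of Component A: 0.208194 / 0.379178 ≈ 0.549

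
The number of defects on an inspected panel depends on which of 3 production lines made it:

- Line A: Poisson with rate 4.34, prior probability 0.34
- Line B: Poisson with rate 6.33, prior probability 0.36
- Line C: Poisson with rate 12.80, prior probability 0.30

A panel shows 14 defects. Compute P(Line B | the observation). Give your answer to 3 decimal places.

0.039

Apply Bayes' rule: the posterior for each component is proportional to its prior times its likelihood at x.
Component likelihoods at x = 14 defects:
  f_A = e^(−4.34)·4.34^14/14! = 0.000125779
  f_B = e^(−6.33)·6.33^14/14! = 0.00338969
  f_C = e^(−12.80)·12.80^14/14! = 0.10036
Multiply by the mixture weights:
  w_A·f_A = 0.34 × 0.000125779 = 4.2765e-05
  w_B·f_B = 0.36 × 0.00338969 = 0.00122029
  w_C·f_C = 0.30 × 0.10036 = 0.0301081
Denominator: 4.2765e-05 + 0.00122029 + 0.0301081 = 0.0313711
Responsibility of Line B: 0.00122029 / 0.0313711 ≈ 0.039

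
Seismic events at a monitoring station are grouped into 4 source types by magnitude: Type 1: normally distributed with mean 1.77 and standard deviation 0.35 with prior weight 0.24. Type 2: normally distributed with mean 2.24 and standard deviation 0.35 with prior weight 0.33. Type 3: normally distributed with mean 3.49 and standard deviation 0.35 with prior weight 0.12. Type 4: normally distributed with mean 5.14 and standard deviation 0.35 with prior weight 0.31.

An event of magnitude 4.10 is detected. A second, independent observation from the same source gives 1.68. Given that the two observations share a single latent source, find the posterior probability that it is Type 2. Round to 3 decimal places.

Posterior ∝ prior × likelihood, so P(k | x) ∝ π_k f_k(x); normalise over all components.
Since both observations come from the same component, the likelihood for component k is f_k(x₁)·f_k(x₂).
  p_1 = [2.71274e-10] × [1.10277] = 2.99152e-10
  p_2 = [8.39942e-07] × [0.316917] = 2.66192e-07
  p_3 = [0.249601] × [1.77634e-06] = 4.43377e-07
  p_4 = [0.01379] × [6.84886e-22] = 9.44459e-24
Multiply by the mixture weights:
  π_1·p_1 = 0.24 × 2.99152e-10 = 7.17965e-11
  π_2·p_2 = 0.33 × 2.66192e-07 = 8.78433e-08
  π_3·p_3 = 0.12 × 4.43377e-07 = 5.32053e-08
  π_4·p_4 = 0.31 × 9.44459e-24 = 2.92782e-24
Marginal: 7.17965e-11 + 8.78433e-08 + 5.32053e-08 + 2.92782e-24 = 1.4112e-07
P(Type 2 | x₁, x₂) ≈ 0.622

0.622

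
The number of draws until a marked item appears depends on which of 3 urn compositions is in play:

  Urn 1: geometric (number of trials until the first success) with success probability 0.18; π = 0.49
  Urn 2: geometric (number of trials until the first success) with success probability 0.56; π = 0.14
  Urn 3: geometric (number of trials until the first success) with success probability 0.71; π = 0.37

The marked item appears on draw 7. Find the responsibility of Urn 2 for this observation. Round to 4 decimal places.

0.0207

By Bayes' theorem, P(k | x) = π_k f_k(x) / Σ_j π_j f_j(x).
Component likelihoods at x = 7:
  L_1 = 0.18·(1−0.18)^6 = 0.18·0.304007 = 0.0547212
  L_2 = 0.56·(1−0.56)^6 = 0.56·0.00725631 = 0.00406354
  L_3 = 0.71·(1−0.71)^6 = 0.71·0.000594823 = 0.000422325
Unnormalised posteriors:
  π_1·L_1 = 0.49 × 0.0547212 = 0.0268134
  π_2·L_2 = 0.14 × 0.00406354 = 0.000568895
  π_3·L_3 = 0.37 × 0.000422325 = 0.00015626
Sum: 0.0268134 + 0.000568895 + 0.00015626 = 0.0275385
So the posterior for Urn 2 is 0.000568895 / 0.0275385 ≈ 0.0207.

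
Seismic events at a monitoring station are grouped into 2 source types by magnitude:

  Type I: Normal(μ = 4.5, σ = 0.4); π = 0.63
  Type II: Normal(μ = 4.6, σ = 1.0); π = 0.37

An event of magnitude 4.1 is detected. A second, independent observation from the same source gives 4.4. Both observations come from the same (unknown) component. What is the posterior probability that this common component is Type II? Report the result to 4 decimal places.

By Bayes' theorem, P(k | x) = w_k f_k(x) / Σ_j w_j f_j(x).
Since both observations come from the same component, the likelihood for component k is f_k(x₁)·f_k(x₂).
  f_I = [0.604927] × [0.96667] = 0.584765
  f_II = [0.352065] × [0.391043] = 0.137673
Unnormalised posteriors:
  w_I·f_I = 0.63 × 0.584765 = 0.368402
  w_II·f_II = 0.37 × 0.137673 = 0.0509389
Marginal: 0.368402 + 0.0509389 = 0.419341
P(Type II | data) = 0.0509389 / 0.419341 ≈ 0.1215

0.1215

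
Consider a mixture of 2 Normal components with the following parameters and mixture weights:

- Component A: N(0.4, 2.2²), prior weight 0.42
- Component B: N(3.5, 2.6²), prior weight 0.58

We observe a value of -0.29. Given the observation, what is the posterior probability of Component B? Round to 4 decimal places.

0.2979

By Bayes' theorem, P(k | x) = π_k f_k(x) / Σ_j π_j f_j(x).
Evaluate each component's likelihood at the observed value:
  p_A = (1/(2.2·√(2π)))·exp(−(-0.29−0.4)²/(2·2.2²)) = 0.181337·exp(-0.04918) = 0.172634
  p_B = (1/(2.6·√(2π)))·exp(−(-0.29−3.5)²/(2·2.6²)) = 0.153439·exp(-1.06243) = 0.0530307
Multiply by the mixture weights:
  π_A·p_A = 0.42 × 0.172634 = 0.0725064
  π_B·p_B = 0.58 × 0.0530307 = 0.0307578
Denominator: 0.0725064 + 0.0307578 = 0.103264
Responsibility of Component B: 0.0307578 / 0.103264 ≈ 0.2979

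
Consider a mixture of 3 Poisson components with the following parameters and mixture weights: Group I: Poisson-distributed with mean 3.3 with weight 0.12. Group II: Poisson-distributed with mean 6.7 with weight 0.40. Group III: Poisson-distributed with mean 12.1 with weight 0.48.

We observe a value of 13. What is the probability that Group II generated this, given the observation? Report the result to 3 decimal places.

0.078

Posterior ∝ prior × likelihood, so P(k | x) ∝ P(Z=k) f_k(x); normalise over all components.
Poisson probabilities:
  L_I = 3.26009e-05
  L_II = 0.0108372
  L_III = 0.106406
Prior × likelihood for each component:
  P(Z=I)·L_I = 0.12 × 3.26009e-05 = 3.9121e-06
  P(Z=II)·L_II = 0.40 × 0.0108372 = 0.0043349
  P(Z=III)·L_III = 0.48 × 0.106406 = 0.0510749
Denominator: 3.9121e-06 + 0.0043349 + 0.0510749 = 0.0554137
Responsibility of Group II: 0.0043349 / 0.0554137 ≈ 0.078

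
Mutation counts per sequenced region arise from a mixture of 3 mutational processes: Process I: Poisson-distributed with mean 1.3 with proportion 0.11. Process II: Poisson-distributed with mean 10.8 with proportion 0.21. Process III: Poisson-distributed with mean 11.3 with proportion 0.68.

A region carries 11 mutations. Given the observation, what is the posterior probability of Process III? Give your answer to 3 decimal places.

Posterior ∝ prior × likelihood, so P(k | x) ∝ π_k f_k(x); normalise over all components.
Evaluate each component's likelihood at the observed value:
  p_I = e^(−1.3)·1.3^11/11! = 1.2236e-07
  p_II = e^(−10.8)·10.8^11/11! = 0.119159
  p_III = e^(−11.3)·11.3^11/11! = 0.118899
Unnormalised posteriors:
  π_I·p_I = 0.11 × 1.2236e-07 = 1.34596e-08
  π_II·p_II = 0.21 × 0.119159 = 0.0250233
  π_III·p_III = 0.68 × 0.118899 = 0.0808516
Normaliser: 1.34596e-08 + 0.0250233 + 0.0808516 = 0.105875
P(Process III | the observation) = 0.0808516 / 0.105875 ≈ 0.764

0.764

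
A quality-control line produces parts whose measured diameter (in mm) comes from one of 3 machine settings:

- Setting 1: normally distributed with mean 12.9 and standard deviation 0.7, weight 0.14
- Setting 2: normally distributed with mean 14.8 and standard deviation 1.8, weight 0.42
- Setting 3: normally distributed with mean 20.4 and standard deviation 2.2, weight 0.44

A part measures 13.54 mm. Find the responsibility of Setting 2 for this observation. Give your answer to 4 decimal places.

The responsibility of component k is P(Z=k) f_k(x) divided by Σ_j P(Z=j) f_j(x).
Component likelihoods at x = 13.54 mm:
  L_1 = 0.375227
  L_2 = 0.173474
  L_3 = 0.00140331
Unnormalised posteriors:
  P(Z=1)·L_1 = 0.14 × 0.375227 = 0.0525318
  P(Z=2)·L_2 = 0.42 × 0.173474 = 0.0728593
  P(Z=3)·L_3 = 0.44 × 0.00140331 = 0.000617454
Marginal: 0.0525318 + 0.0728593 + 0.000617454 = 0.126009
Responsibility of Setting 2: 0.0728593 / 0.126009 ≈ 0.5782

0.5782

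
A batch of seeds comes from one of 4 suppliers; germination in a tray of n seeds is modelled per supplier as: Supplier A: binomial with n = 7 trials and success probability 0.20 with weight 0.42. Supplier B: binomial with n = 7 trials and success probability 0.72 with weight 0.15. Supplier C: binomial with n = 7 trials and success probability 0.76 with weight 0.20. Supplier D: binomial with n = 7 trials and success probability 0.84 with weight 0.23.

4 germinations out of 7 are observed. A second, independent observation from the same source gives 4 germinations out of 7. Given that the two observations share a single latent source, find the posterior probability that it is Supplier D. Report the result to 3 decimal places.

0.089

Apply Bayes' rule: the posterior for each component is proportional to its prior times its likelihood at x.
Since both observations come from the same component, the likelihood for component k is f_k(x₁)·f_k(x₂).
  L_A = [0.028672] × [0.028672] = 0.000822084
  L_B = [0.206477] × [0.206477] = 0.0426328
  L_C = [0.16142] × [0.16142] = 0.0260563
  L_D = [0.0713748] × [0.0713748] = 0.00509437
Unnormalised posteriors:
  π_A·L_A = 0.42 × 0.000822084 = 0.000345275
  π_B·L_B = 0.15 × 0.0426328 = 0.00639493
  π_C·L_C = 0.20 × 0.0260563 = 0.00521125
  π_D·L_D = 0.23 × 0.00509437 = 0.0011717
Normaliser: 0.000345275 + 0.00639493 + 0.00521125 + 0.0011717 = 0.0131232
So the posterior for Supplier D is 0.0011717 / 0.0131232 ≈ 0.089.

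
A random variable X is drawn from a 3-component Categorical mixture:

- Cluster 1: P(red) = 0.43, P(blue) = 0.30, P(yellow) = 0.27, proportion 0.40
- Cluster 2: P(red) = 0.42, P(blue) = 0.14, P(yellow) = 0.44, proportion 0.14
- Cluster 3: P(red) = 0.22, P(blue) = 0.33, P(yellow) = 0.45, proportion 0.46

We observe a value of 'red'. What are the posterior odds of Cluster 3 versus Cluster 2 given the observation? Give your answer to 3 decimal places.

Only the two components matter; the odds are (w_i f_i(x)) / (w_j f_j(x)).
Categorical probabilities:
  f_1 = P(red | comp) = 0.43
  f_2 = P(red | comp) = 0.42
  f_3 = P(red | comp) = 0.22
0.1012 / 0.0588 ≈ 1.721

1.721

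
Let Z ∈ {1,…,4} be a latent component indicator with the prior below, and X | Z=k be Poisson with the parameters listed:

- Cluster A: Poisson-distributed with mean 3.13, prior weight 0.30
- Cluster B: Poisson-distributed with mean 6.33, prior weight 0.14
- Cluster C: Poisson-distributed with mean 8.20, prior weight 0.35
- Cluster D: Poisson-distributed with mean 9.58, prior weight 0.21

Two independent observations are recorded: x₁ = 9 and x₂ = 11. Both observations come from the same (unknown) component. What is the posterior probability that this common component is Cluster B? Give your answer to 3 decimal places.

0.049

P(component k | x) = π_k·f_k(x) / marginal(x), where marginal(x) = Σ_j π_j·f_j(x).
Since both observations come from the same component, the likelihood for component k is f_k(x₁)·f_k(x₂).
  f_A = [0.00347372] × [0.000309379] = 1.07469e-06
  f_B = [0.0801284] × [0.0291878] = 0.00233877
  f_C = [0.126866] × [0.07755] = 0.0098385
  f_D = [0.129415] × [0.107975] = 0.0139736
Prior × likelihood for each component:
  π_A·f_A = 0.30 × 1.07469e-06 = 3.22408e-07
  π_B·f_B = 0.14 × 0.00233877 = 0.000327428
  π_C·f_C = 0.35 × 0.0098385 = 0.00344347
  π_D·f_D = 0.21 × 0.0139736 = 0.00293446
Marginal: 3.22408e-07 + 0.000327428 + 0.00344347 + 0.00293446 = 0.00670569
P(Cluster B | x₁,x₂) = 0.000327428 / 0.00670569 ≈ 0.049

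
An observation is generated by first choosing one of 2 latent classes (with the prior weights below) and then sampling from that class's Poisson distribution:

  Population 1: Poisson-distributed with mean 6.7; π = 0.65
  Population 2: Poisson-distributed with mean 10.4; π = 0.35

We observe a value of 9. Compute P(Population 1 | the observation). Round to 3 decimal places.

The responsibility of component k is P(Z=k) f_k(x) divided by Σ_j P(Z=j) f_j(x).
Poisson probabilities:
  p_1 = 0.0922863
  p_2 = 0.119364
Multiply by the mixture weights:
  P(Z=1)·p_1 = 0.65 × 0.0922863 = 0.0599861
  P(Z=2)·p_2 = 0.35 × 0.119364 = 0.0417775
Marginal: 0.0599861 + 0.0417775 = 0.101764
Responsibility of Population 1: 0.0599861 / 0.101764 ≈ 0.589

0.589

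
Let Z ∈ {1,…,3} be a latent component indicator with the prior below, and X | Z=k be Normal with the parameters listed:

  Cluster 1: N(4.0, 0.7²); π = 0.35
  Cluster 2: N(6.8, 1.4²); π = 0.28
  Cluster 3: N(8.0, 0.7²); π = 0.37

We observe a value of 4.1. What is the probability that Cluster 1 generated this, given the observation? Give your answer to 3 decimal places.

By Bayes' theorem, P(k | x) = w_k f_k(x) / Σ_j w_j f_j(x).
Evaluate each component's likelihood at the observed value:
  p_1 = 0.564132
  p_2 = 0.0443739
  p_3 = 1.03606e-07
Weight by the priors:
  w_1·p_1 = 0.35 × 0.564132 = 0.197446
  w_2·p_2 = 0.28 × 0.0443739 = 0.0124247
  w_3·p_3 = 0.37 × 1.03606e-07 = 3.83342e-08
Denominator: 0.197446 + 0.0124247 + 3.83342e-08 = 0.209871
P(Cluster 1 | data) ≈ 0.941

0.941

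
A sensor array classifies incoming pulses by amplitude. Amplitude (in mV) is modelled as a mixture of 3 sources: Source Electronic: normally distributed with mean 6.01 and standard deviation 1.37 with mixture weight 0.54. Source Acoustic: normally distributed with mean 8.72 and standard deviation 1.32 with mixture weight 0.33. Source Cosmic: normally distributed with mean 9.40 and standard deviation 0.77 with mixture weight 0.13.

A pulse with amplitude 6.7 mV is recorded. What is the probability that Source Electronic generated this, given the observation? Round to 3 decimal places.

0.817

By Bayes' theorem, P(k | x) = P(Z=k) f_k(x) / Σ_j P(Z=j) f_j(x).
Component likelihoods at x = 6.7 mV:
  f_Electronic = 0.256512
  f_Acoustic = 0.0937162
  f_Cosmic = 0.00110786
Multiply by the mixture weights:
  P(Z=Electronic)·f_Electronic = 0.54 × 0.256512 = 0.138516
  P(Z=Acoustic)·f_Acoustic = 0.33 × 0.0937162 = 0.0309264
  P(Z=Cosmic)·f_Cosmic = 0.13 × 0.00110786 = 0.000144022
Sum: 0.138516 + 0.0309264 + 0.000144022 = 0.169587
P(Source Electronic | data) ≈ 0.817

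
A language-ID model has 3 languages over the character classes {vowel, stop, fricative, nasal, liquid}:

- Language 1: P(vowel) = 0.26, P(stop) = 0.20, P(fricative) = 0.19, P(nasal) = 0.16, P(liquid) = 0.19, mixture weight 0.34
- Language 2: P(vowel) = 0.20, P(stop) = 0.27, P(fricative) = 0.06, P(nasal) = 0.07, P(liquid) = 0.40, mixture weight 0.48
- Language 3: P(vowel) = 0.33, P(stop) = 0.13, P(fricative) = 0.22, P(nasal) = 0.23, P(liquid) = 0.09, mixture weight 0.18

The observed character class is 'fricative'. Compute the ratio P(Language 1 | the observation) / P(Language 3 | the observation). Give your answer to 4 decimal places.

The posterior odds equal the prior odds times the likelihood ratio: (w_i/w_j)·(f_i(x)/f_j(x)).
Component likelihoods at x = 'fricative':
  p_1 = P(fricative | comp) = 0.19
  p_2 = P(fricative | comp) = 0.06
  p_3 = P(fricative | comp) = 0.22
Odds = (0.34/0.18) × (0.19/0.22) = 1.88889 × 0.863636 ≈ 1.6313

1.6313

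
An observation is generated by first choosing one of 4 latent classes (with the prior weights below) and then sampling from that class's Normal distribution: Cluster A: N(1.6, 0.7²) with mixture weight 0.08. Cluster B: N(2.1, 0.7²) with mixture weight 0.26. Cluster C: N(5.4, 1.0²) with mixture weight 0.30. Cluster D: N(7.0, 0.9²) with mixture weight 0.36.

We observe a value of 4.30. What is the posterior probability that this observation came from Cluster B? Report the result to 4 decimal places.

0.0156

By Bayes' theorem, P(k | x) = P(Z=k) f_k(x) / Σ_j P(Z=j) f_j(x).
Normal densities:
  f_A = 0.000335114
  f_B = 0.00408253
  f_C = 0.217852
  f_D = 0.00492428
Prior × likelihood for each component:
  P(Z=A)·f_A = 0.08 × 0.000335114 = 2.68091e-05
  P(Z=B)·f_B = 0.26 × 0.00408253 = 0.00106146
  P(Z=C)·f_C = 0.30 × 0.217852 = 0.0653557
  P(Z=D)·f_D = 0.36 × 0.00492428 = 0.00177274
Normaliser: 2.68091e-05 + 0.00106146 + 0.0653557 + 0.00177274 = 0.0682167
P(Cluster B | x) ≈ 0.0156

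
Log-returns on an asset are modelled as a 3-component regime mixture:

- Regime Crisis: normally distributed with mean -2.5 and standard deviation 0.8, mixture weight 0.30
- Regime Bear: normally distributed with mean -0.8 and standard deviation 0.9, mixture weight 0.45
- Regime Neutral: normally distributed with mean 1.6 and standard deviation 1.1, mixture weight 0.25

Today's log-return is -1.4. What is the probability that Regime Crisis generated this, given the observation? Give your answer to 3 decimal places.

0.264

By Bayes' theorem, P(k | x) = P(Z=k) f_k(x) / Σ_j P(Z=j) f_j(x).
Normal densities:
  p_Crisis = (1/(0.8·√(2π)))·exp(−(-1.4−-2.5)²/(2·0.8²)) = 0.498678·exp(-0.94531) = 0.193765
  p_Bear = (1/(0.9·√(2π)))·exp(−(-1.4−-0.8)²/(2·0.9²)) = 0.443269·exp(-0.22222) = 0.354942
  p_Neutral = (1/(1.1·√(2π)))·exp(−(-1.4−1.6)²/(2·1.1²)) = 0.362675·exp(-3.71901) = 0.00879777
Prior × likelihood for each component:
  P(Z=Crisis)·p_Crisis = 0.30 × 0.193765 = 0.0581296
  P(Z=Bear)·p_Bear = 0.45 × 0.354942 = 0.159724
  P(Z=Neutral)·p_Neutral = 0.25 × 0.00879777 = 0.00219944
Sum: 0.0581296 + 0.159724 + 0.00219944 = 0.220053
So the posterior for Regime Crisis is 0.0581296 / 0.220053 ≈ 0.264.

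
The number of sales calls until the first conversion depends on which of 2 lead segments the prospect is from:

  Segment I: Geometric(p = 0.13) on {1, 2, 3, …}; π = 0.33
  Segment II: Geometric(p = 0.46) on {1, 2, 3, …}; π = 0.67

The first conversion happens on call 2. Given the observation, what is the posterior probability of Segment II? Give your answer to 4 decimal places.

0.8168

By Bayes' theorem, P(k | x) = π_k f_k(x) / Σ_j π_j f_j(x).
Evaluate each component's likelihood at the observed value:
  f_I = 0.1131
  f_II = 0.2484
Multiply by the mixture weights:
  π_I·f_I = 0.33 × 0.1131 = 0.037323
  π_II·f_II = 0.67 × 0.2484 = 0.166428
Denominator: 0.037323 + 0.166428 = 0.203751
P(Segment II | x) ≈ 0.8168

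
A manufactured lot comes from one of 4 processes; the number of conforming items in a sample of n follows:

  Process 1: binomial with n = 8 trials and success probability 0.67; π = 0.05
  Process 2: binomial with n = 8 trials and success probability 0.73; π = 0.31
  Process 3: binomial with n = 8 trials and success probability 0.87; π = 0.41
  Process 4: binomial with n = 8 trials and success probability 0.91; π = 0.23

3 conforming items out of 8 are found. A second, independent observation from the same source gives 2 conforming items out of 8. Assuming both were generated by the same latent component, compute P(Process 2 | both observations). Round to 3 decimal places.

By Bayes' theorem, P(k | x) = P(Z=k) f_k(x) / Σ_j P(Z=j) f_j(x).
Since both observations come from the same component, the likelihood for component k is f_k(x₁)·f_k(x₂).
  p_1 = [C(8,3)·0.67^3·0.33^5 = 56·0.300763·0.00391354 = 0.0659147] × [0.0162327] = 0.00106997
  p_2 = [C(8,3)·0.73^3·0.27^5 = 56·0.389017·0.00143489 = 0.031259] × [0.00578078] = 0.000180702
  p_3 = [C(8,3)·0.87^3·0.13^5 = 56·0.658503·3.71293e-05 = 0.00136919] × [0.000102296] = 1.40062e-07
  p_4 = [C(8,3)·0.91^3·0.09^5 = 56·0.753571·5.9049e-06 = 0.000249187] × [1.23224e-05] = 3.07058e-09
Weight by the priors:
  P(Z=1)·p_1 = 0.05 × 0.00106997 = 5.34987e-05
  P(Z=2)·p_2 = 0.31 × 0.000180702 = 5.60175e-05
  P(Z=3)·p_3 = 0.41 × 1.40062e-07 = 5.74253e-08
  P(Z=4)·p_4 = 0.23 × 3.07058e-09 = 7.06234e-10
Sum: 5.34987e-05 + 5.60175e-05 + 5.74253e-08 + 7.06234e-10 = 0.000109574
So the posterior for Process 2 is 5.60175e-05 / 0.000109574 ≈ 0.511.

0.511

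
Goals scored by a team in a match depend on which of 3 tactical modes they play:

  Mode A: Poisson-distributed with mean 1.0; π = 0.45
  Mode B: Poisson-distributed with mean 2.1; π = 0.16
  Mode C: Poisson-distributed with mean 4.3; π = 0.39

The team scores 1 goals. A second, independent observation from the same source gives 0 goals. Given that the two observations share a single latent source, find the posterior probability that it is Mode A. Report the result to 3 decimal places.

0.919

The responsibility of component k is P(Z=k) f_k(x) divided by Σ_j P(Z=j) f_j(x).
Since both observations come from the same component, the likelihood for component k is f_k(x₁)·f_k(x₂).
  f_A = [0.367879] × [0.367879] = 0.135335
  f_B = [0.257158] × [0.122456] = 0.0314907
  f_C = [0.0583448] × [0.0135686] = 0.000791655
Weight by the priors:
  P(Z=A)·f_A = 0.45 × 0.135335 = 0.0609009
  P(Z=B)·f_B = 0.16 × 0.0314907 = 0.00503851
  P(Z=C)·f_C = 0.39 × 0.000791655 = 0.000308745
Sum: 0.0609009 + 0.00503851 + 0.000308745 = 0.0662481
So the posterior for Mode A is 0.0609009 / 0.0662481 ≈ 0.919.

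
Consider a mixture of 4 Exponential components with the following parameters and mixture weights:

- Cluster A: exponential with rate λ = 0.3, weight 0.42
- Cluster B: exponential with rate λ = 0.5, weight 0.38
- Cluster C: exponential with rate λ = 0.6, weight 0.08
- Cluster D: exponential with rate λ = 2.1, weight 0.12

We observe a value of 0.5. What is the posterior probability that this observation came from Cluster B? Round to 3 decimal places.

0.389

Apply Bayes' rule: the posterior for each component is proportional to its prior times its likelihood at x.
Evaluate each component's likelihood at the observed value:
  f_A = 0.258212
  f_B = 0.3894
  f_C = 0.444491
  f_D = 0.734869
Weight by the priors:
  π_A·f_A = 0.42 × 0.258212 = 0.108449
  π_B·f_B = 0.38 × 0.3894 = 0.147972
  π_C·f_C = 0.08 × 0.444491 = 0.0355593
  π_D·f_D = 0.12 × 0.734869 = 0.0881843
Denominator: 0.108449 + 0.147972 + 0.0355593 + 0.0881843 = 0.380165
So the posterior for Cluster B is 0.147972 / 0.380165 ≈ 0.389.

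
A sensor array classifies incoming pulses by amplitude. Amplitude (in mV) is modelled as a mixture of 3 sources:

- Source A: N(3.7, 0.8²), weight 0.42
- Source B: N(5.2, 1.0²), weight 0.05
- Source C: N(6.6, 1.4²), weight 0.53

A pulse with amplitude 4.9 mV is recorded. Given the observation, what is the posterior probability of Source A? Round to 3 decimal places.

0.427

Posterior ∝ prior × likelihood, so P(k | x) ∝ π_k f_k(x); normalise over all components.
Evaluate each component's likelihood at the observed value:
  p_A = 0.161897
  p_B = 0.381388
  p_C = 0.136333
Multiply by the mixture weights:
  π_A·p_A = 0.42 × 0.161897 = 0.0679967
  π_B·p_B = 0.05 × 0.381388 = 0.0190694
  π_C·p_C = 0.53 × 0.136333 = 0.0722564
Normaliser: 0.0679967 + 0.0190694 + 0.0722564 = 0.159323
P(Source A | 4.9 mV) ≈ 0.427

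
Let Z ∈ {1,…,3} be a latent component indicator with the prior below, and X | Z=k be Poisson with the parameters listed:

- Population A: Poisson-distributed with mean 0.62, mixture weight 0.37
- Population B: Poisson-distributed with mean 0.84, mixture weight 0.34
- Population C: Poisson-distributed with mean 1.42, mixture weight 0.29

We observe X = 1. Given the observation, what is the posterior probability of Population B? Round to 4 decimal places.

By Bayes' theorem, P(k | x) = π_k f_k(x) / Σ_j π_j f_j(x).
Component likelihoods at x = 1:
  L_A = 0.333526
  L_B = 0.362637
  L_C = 0.343234
Weight by the priors:
  π_A·L_A = 0.37 × 0.333526 = 0.123404
  π_B·L_B = 0.34 × 0.362637 = 0.123297
  π_C·L_C = 0.29 × 0.343234 = 0.0995378
Sum: 0.123404 + 0.123297 + 0.0995378 = 0.346239
P(Population B | the observation) = 0.123297 / 0.346239 ≈ 0.3561

0.3561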